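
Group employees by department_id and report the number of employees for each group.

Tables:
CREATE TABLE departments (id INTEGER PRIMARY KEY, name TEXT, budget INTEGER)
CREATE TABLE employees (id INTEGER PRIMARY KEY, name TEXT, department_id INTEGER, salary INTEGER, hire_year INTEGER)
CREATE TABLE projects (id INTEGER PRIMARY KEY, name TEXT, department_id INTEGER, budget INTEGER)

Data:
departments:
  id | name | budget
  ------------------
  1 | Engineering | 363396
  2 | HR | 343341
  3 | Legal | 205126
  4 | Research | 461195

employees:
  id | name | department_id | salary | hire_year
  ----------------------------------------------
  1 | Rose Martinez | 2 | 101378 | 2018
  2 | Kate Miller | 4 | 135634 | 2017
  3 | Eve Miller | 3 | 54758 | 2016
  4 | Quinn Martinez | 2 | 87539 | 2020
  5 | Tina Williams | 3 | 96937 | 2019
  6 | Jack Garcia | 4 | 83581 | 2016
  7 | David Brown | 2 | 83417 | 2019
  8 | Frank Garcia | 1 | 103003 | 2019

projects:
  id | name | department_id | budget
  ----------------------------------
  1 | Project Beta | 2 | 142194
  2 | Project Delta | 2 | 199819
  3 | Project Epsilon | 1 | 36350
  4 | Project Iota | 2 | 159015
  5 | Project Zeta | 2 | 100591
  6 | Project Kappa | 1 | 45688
SELECT department_id, COUNT(*) AS n FROM employees GROUP BY department_id

Execution result:
department_id | n
1 | 1
2 | 3
3 | 2
4 | 2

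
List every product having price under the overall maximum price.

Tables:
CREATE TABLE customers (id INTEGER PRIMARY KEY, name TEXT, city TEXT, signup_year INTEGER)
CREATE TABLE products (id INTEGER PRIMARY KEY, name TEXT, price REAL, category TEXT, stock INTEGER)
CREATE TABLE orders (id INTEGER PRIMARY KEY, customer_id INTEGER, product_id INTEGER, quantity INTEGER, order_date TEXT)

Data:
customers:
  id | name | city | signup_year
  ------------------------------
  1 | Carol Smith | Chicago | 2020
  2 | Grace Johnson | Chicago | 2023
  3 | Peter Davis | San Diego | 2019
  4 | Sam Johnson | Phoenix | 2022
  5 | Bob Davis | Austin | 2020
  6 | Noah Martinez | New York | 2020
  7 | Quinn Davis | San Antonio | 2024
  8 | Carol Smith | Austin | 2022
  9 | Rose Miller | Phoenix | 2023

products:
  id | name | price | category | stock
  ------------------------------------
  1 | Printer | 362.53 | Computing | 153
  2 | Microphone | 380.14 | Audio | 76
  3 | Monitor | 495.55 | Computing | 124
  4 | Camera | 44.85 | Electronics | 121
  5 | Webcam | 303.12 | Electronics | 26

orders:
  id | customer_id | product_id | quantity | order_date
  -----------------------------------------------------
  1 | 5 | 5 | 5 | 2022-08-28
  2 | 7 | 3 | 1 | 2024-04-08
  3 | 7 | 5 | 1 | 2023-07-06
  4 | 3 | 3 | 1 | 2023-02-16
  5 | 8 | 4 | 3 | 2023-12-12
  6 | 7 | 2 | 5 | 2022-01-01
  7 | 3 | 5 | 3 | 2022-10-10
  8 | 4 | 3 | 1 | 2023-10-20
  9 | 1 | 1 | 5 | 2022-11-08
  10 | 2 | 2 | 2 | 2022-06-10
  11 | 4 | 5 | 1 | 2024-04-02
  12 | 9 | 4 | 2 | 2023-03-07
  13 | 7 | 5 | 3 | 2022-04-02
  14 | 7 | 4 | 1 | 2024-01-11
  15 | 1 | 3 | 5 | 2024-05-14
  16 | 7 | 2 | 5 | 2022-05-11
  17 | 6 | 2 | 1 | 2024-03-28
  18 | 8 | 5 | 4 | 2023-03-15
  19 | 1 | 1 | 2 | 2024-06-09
SELECT name, price FROM products WHERE price < (SELECT MAX(price) FROM products)

Execution result:
name | price
Printer | 362.53
Microphone | 380.14
Camera | 44.85
Webcam | 303.12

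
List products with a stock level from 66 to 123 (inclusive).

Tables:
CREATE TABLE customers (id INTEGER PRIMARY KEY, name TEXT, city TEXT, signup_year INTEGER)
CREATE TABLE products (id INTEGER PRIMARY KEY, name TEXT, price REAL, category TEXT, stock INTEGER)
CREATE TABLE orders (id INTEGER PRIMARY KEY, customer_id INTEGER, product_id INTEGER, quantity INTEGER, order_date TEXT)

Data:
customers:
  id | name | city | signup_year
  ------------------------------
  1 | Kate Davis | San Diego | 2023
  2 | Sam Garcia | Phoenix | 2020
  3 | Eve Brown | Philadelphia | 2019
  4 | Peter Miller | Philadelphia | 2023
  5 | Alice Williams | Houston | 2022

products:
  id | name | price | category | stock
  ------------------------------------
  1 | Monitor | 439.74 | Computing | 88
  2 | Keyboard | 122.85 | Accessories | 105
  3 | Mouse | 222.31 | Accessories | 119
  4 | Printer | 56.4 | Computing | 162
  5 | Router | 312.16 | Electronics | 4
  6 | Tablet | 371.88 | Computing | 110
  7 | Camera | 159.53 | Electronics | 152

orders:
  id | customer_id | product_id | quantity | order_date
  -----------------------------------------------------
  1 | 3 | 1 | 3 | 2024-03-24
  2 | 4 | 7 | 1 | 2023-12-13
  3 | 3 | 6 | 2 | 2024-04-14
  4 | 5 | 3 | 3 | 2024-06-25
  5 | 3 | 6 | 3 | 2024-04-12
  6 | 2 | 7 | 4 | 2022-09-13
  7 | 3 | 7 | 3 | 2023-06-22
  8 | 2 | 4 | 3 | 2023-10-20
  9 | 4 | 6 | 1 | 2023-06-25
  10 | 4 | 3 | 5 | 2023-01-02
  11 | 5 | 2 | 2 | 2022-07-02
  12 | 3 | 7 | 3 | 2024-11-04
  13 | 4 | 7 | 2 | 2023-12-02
SELECT name, stock FROM products WHERE stock BETWEEN 66 AND 123

Execution result:
name | stock
Monitor | 88
Keyboard | 105
Mouse | 119
Tablet | 110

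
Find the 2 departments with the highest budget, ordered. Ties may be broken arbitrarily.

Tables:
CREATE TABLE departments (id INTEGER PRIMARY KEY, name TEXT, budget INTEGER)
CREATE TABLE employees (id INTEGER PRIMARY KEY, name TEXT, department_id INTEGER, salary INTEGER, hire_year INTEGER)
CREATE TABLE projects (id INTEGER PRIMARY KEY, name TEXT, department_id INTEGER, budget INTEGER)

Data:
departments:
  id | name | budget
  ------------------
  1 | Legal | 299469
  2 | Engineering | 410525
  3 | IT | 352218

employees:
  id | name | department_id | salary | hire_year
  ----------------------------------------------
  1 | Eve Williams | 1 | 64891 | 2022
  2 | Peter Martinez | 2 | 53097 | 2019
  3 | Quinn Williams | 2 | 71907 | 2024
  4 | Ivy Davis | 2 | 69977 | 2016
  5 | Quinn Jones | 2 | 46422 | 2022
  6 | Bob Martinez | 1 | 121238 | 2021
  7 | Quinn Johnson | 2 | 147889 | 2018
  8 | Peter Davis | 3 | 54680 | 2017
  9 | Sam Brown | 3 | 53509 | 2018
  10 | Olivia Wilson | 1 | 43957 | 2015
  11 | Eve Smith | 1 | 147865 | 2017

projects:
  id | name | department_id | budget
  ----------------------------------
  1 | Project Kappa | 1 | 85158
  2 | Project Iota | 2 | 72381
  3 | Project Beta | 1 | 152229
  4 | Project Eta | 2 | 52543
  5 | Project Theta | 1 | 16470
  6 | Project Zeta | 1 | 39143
SELECT name, budget FROM departments ORDER BY budget DESC LIMIT 2

Execution result:
name | budget
Engineering | 410525
IT | 352218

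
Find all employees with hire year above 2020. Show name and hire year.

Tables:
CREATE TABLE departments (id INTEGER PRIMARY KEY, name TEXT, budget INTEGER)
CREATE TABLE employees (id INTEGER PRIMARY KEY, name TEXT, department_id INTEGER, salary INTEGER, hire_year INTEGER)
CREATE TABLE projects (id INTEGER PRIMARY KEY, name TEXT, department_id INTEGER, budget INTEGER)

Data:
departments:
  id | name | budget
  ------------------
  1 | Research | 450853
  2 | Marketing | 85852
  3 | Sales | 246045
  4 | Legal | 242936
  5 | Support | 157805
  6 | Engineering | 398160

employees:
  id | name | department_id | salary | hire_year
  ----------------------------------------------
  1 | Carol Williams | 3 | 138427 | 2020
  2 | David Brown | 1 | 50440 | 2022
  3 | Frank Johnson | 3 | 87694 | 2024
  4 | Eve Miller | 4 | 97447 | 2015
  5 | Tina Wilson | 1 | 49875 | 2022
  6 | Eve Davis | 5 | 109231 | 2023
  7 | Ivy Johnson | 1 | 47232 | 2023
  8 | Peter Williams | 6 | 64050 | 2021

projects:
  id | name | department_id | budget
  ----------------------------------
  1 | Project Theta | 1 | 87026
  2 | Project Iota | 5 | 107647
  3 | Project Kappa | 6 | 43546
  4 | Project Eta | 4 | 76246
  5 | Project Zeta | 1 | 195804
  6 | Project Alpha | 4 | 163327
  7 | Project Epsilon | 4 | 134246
SELECT name, hire_year FROM employees WHERE hire_year > 2020

Execution result:
name | hire_year
David Brown | 2022
Frank Johnson | 2024
Tina Wilson | 2022
Eve Davis | 2023
Ivy Johnson | 2023
Peter Williams | 2021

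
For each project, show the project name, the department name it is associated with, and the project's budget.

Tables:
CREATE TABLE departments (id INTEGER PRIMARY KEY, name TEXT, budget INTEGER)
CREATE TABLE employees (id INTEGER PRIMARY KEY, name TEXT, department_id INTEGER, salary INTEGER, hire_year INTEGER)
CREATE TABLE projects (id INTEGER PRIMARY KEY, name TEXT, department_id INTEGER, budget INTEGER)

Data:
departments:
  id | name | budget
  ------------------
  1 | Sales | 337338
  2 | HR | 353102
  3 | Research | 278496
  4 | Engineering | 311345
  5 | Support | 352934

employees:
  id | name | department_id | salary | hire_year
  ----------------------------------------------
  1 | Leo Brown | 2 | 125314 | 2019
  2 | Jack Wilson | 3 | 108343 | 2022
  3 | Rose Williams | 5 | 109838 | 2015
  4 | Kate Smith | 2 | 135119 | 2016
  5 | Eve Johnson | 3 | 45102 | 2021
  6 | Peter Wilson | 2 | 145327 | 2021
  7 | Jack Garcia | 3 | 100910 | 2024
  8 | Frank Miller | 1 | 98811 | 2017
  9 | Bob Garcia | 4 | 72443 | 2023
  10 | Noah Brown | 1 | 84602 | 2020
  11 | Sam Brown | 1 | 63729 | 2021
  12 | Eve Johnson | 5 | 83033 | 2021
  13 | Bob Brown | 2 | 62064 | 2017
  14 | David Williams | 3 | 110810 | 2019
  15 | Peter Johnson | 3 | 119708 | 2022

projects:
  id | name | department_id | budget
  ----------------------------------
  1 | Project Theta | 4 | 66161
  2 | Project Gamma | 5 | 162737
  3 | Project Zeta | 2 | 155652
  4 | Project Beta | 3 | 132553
SELECT c.name, p.name AS department, c.budget FROM projects c JOIN departments p ON c.department_id = p.id

Execution result:
name | department | budget
Project Theta | Engineering | 66161
Project Gamma | Support | 162737
Project Zeta | HR | 155652
Project Beta | Research | 132553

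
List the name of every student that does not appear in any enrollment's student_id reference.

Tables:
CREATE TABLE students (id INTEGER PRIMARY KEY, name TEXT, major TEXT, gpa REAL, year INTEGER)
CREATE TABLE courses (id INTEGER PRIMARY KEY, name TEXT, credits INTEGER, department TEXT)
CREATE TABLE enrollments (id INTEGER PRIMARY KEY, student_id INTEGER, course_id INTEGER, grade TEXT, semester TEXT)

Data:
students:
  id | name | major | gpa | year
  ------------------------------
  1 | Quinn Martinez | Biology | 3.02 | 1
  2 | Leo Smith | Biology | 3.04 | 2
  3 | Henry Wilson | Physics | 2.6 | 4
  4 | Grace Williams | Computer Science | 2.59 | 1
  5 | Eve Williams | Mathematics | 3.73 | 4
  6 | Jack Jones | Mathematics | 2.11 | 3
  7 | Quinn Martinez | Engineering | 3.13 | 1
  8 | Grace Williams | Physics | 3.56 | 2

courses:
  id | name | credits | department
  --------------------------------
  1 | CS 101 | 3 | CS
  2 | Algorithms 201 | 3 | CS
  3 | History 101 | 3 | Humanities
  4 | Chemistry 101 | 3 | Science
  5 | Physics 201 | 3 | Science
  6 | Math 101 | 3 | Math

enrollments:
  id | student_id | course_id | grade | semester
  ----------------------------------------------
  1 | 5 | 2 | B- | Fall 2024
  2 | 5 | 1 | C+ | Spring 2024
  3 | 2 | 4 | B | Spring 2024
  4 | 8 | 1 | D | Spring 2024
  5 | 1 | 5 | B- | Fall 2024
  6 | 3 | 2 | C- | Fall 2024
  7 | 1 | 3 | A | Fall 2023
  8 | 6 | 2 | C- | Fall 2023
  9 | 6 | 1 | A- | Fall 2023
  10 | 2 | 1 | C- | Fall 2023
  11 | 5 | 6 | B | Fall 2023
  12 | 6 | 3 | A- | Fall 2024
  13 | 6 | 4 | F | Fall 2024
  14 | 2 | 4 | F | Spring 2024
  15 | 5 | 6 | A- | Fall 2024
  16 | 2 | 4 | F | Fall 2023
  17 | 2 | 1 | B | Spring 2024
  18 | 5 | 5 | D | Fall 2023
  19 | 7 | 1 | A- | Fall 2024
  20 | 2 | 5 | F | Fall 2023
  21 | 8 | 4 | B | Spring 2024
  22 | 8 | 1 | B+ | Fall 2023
SELECT p.name FROM students p LEFT JOIN enrollments c ON c.student_id = p.id WHERE c.id IS NULL

Execution result:
Grace Williams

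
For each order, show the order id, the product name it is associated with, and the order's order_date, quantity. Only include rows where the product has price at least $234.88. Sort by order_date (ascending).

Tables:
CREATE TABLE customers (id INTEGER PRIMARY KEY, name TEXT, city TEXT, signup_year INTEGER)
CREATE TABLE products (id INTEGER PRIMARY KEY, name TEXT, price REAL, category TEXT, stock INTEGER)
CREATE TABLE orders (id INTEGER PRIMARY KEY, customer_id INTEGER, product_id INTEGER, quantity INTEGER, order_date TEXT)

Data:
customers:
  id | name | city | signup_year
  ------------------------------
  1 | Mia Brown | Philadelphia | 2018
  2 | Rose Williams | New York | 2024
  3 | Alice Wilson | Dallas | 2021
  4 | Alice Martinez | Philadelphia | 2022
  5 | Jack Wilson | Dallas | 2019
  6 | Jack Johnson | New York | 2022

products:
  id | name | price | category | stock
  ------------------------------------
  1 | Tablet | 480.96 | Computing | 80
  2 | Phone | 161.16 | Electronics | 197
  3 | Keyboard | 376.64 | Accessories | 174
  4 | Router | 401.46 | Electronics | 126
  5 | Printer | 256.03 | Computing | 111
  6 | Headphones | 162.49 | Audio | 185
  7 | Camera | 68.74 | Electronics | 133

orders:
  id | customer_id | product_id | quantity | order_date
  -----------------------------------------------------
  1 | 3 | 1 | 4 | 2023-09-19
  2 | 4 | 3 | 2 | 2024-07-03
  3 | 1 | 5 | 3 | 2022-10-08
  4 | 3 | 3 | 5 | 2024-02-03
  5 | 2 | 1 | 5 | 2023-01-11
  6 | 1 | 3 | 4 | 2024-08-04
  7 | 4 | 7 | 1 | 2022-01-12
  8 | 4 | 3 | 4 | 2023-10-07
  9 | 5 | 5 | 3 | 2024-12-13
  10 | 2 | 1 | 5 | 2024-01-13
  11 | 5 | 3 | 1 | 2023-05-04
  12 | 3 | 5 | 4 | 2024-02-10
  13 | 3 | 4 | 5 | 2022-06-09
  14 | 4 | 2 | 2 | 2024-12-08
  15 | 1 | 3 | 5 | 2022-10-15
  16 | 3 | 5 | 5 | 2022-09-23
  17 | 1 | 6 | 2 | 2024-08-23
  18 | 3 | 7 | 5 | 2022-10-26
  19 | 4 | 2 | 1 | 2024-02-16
SELECT c.id, p.name AS product, c.order_date, c.quantity FROM orders c JOIN products p ON c.product_id = p.id WHERE p.price >= 234.88 ORDER BY c.order_date ASC

Execution result:
id | product | order_date | quantity
13 | Router | 2022-06-09 | 5
16 | Printer | 2022-09-23 | 5
3 | Printer | 2022-10-08 | 3
15 | Keyboard | 2022-10-15 | 5
5 | Tablet | 2023-01-11 | 5
11 | Keyboard | 2023-05-04 | 1
1 | Tablet | 2023-09-19 | 4
8 | Keyboard | 2023-10-07 | 4
10 | Tablet | 2024-01-13 | 5
4 | Keyboard | 2024-02-03 | 5
12 | Printer | 2024-02-10 | 4
2 | Keyboard | 2024-07-03 | 2
6 | Keyboard | 2024-08-04 | 4
9 | Printer | 2024-12-13 | 3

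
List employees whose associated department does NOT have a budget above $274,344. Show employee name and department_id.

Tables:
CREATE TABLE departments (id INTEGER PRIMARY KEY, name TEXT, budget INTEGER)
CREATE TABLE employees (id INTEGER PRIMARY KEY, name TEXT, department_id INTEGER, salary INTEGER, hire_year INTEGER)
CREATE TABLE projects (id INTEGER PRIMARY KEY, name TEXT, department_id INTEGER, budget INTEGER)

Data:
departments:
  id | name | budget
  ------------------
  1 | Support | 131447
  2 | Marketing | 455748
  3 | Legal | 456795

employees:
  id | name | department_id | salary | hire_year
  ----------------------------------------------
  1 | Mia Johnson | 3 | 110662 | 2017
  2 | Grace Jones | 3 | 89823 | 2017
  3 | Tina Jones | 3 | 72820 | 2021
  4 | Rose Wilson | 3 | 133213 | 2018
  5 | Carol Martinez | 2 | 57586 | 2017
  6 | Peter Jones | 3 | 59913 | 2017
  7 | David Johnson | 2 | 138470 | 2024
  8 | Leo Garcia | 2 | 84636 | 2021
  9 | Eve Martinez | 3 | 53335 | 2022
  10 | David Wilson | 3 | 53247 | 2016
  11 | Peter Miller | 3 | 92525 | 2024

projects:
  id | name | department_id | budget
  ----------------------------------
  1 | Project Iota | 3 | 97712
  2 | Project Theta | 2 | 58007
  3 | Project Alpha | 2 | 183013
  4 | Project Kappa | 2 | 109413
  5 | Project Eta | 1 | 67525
SELECT name, department_id FROM employees WHERE department_id NOT IN (SELECT id FROM departments WHERE budget > 274344)

Execution result:
(no rows)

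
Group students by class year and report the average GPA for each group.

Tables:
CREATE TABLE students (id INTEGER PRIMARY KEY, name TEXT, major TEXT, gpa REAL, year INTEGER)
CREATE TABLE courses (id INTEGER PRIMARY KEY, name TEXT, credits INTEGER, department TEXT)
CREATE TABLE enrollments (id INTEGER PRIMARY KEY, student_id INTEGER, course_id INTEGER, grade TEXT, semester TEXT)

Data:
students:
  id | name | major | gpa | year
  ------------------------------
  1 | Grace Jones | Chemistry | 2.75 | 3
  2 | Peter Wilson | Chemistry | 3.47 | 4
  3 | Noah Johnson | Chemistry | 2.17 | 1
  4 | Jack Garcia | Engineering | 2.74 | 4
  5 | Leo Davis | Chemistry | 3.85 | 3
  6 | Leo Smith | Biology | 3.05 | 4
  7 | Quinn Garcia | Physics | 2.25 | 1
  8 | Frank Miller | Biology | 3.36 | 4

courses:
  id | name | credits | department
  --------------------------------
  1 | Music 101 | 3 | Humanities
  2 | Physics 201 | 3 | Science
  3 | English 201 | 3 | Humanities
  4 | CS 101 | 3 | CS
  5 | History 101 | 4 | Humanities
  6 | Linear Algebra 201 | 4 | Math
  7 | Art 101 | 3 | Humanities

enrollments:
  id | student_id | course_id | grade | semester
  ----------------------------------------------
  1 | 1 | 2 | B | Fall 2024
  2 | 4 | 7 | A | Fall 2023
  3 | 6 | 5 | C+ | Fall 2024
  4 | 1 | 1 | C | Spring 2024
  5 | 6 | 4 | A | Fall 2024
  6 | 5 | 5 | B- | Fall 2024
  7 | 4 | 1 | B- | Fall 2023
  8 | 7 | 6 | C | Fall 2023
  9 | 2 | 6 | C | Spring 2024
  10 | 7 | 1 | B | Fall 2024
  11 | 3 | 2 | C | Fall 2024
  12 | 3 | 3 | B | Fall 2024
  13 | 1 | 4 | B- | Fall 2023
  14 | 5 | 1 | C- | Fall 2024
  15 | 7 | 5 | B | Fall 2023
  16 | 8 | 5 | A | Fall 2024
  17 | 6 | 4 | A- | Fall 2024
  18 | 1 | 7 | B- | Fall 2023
SELECT year, AVG(gpa) AS avg_gpa FROM students GROUP BY year

Execution result:
year | avg_gpa
1 | 2.21
3 | 3.30
4 | 3.16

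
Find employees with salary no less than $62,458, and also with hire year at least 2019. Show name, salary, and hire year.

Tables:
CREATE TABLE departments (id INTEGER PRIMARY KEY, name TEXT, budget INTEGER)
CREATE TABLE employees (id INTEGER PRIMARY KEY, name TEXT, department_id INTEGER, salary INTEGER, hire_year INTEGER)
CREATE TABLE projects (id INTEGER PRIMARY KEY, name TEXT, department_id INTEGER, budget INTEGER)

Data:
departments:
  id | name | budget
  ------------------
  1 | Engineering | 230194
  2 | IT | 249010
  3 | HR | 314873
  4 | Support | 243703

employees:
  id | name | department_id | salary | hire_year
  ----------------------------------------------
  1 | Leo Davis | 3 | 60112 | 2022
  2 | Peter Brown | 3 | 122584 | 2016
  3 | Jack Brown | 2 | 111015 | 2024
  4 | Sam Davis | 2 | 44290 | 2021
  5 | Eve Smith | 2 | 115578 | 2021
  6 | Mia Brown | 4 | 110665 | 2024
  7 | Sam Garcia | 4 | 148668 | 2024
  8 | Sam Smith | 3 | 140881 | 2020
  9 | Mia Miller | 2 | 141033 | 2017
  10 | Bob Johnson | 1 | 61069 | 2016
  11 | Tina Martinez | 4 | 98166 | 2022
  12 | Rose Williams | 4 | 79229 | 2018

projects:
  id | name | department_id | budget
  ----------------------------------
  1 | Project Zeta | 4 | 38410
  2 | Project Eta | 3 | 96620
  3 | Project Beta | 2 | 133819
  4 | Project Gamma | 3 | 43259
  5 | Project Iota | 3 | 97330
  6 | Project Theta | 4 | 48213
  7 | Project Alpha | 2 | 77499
SELECT name, salary, hire_year FROM employees WHERE salary >= 62458 AND hire_year >= 2019

Execution result:
name | salary | hire_year
Jack Brown | 111015 | 2024
Eve Smith | 115578 | 2021
Mia Brown | 110665 | 2024
Sam Garcia | 148668 | 2024
Sam Smith | 140881 | 2020
Tina Martinez | 98166 | 2022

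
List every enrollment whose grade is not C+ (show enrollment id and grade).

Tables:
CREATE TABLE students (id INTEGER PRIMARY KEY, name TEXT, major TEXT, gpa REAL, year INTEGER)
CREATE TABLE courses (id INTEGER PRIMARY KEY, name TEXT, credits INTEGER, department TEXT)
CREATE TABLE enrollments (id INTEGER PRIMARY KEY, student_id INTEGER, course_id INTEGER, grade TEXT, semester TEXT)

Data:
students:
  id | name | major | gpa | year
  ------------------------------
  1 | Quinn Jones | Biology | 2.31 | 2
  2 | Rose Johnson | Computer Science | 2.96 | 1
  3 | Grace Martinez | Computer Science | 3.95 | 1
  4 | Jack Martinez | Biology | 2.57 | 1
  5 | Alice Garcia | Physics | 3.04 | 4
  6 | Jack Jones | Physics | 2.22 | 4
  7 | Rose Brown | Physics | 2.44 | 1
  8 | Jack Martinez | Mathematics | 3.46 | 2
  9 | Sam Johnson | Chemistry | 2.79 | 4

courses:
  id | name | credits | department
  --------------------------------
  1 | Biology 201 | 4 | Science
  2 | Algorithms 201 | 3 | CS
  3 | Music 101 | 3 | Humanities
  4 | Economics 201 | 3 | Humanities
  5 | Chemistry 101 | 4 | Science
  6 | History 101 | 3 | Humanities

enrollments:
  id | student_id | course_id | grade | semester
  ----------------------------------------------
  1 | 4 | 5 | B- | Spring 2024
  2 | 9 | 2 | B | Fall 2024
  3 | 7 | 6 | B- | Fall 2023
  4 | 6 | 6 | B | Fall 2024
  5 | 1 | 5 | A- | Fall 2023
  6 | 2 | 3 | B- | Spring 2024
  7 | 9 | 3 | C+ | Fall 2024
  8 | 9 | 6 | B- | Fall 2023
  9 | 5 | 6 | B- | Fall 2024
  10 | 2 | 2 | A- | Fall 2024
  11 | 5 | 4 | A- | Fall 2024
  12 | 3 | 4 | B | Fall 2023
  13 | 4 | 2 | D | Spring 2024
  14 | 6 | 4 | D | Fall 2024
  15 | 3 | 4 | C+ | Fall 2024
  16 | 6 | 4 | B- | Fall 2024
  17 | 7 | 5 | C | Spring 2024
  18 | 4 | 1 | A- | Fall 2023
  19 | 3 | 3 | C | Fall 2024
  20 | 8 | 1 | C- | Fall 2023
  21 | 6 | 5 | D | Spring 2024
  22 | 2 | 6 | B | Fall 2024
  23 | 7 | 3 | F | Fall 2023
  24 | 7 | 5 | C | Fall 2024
SELECT id, grade FROM enrollments WHERE grade <> 'C+'

Execution result:
id | grade
1 | B-
2 | B
3 | B-
4 | B
5 | A-
6 | B-
8 | B-
9 | B-
10 | A-
11 | A-
12 | B
13 | D
14 | D
16 | B-
17 | C
18 | A-
19 | C
20 | C-
21 | D
22 | B
23 | F
24 | C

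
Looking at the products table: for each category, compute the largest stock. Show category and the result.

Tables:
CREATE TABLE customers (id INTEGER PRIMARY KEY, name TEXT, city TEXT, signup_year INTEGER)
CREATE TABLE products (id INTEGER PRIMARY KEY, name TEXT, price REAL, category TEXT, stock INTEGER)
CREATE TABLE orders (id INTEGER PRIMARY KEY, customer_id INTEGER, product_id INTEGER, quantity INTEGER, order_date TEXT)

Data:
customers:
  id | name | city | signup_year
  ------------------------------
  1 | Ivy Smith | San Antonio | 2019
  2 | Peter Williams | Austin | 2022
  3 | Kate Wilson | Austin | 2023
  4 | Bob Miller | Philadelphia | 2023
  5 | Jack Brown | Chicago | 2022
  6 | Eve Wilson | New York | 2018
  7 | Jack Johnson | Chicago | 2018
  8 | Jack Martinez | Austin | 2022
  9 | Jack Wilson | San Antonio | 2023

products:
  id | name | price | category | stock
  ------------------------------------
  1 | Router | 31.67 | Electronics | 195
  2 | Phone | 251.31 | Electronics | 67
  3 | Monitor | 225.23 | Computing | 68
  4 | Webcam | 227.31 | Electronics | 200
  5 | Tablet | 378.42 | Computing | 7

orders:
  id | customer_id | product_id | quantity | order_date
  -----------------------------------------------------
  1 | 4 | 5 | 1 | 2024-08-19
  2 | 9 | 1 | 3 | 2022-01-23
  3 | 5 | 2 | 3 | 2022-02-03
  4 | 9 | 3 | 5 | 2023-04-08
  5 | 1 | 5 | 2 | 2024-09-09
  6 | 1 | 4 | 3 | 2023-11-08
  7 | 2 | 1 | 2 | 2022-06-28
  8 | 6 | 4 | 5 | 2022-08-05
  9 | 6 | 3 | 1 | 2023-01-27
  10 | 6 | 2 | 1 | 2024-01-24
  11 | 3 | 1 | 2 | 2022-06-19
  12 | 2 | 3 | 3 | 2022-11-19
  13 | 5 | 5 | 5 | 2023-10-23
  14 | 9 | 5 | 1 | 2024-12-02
SELECT category, MAX(stock) AS max_stock FROM products GROUP BY category

Execution result:
category | max_stock
Computing | 68
Electronics | 200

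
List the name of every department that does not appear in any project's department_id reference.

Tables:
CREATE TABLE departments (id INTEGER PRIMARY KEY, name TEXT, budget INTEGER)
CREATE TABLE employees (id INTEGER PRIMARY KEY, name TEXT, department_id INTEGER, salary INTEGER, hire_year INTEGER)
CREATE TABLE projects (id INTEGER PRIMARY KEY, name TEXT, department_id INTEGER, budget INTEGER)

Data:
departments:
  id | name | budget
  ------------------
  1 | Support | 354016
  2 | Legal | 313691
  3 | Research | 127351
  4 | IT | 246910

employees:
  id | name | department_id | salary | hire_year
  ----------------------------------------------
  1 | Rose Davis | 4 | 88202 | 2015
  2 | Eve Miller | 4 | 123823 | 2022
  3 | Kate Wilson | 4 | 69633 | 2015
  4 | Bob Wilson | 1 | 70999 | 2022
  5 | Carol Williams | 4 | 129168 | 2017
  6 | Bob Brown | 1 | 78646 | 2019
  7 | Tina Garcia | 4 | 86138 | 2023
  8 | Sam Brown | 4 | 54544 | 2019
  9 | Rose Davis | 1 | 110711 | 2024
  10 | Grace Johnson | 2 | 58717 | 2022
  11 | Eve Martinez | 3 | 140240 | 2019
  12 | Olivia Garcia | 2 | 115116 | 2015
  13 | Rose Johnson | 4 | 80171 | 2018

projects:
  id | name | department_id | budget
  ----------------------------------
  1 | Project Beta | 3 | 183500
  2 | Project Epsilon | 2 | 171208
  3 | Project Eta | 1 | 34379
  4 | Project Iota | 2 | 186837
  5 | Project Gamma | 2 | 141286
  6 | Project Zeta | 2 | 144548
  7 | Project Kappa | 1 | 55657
SELECT p.name FROM departments p LEFT JOIN projects c ON c.department_id = p.id WHERE c.id IS NULL

Execution result:
IT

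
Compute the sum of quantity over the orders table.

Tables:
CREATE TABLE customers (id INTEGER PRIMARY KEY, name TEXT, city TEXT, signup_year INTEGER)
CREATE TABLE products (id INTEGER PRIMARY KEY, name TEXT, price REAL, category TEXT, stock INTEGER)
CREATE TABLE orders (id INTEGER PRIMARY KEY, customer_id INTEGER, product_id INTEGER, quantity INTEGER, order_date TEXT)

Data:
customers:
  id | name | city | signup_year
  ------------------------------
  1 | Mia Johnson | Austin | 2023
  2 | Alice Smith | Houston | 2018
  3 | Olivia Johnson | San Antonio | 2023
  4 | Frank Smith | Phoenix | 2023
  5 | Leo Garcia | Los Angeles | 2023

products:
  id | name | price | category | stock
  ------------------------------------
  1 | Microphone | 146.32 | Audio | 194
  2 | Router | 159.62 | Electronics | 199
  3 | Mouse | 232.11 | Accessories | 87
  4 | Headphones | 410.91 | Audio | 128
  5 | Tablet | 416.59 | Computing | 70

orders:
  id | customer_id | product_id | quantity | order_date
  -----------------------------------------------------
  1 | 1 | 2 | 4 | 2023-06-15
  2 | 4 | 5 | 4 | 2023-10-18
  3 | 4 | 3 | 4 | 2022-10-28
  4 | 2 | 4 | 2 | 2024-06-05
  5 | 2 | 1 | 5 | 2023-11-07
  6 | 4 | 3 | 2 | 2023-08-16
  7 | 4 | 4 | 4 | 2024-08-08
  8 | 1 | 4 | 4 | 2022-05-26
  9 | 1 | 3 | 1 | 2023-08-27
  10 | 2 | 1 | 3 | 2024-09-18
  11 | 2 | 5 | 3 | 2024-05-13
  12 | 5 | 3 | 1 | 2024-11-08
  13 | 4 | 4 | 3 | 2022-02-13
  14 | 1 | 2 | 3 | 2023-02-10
SELECT SUM(quantity) FROM orders

Execution result:
43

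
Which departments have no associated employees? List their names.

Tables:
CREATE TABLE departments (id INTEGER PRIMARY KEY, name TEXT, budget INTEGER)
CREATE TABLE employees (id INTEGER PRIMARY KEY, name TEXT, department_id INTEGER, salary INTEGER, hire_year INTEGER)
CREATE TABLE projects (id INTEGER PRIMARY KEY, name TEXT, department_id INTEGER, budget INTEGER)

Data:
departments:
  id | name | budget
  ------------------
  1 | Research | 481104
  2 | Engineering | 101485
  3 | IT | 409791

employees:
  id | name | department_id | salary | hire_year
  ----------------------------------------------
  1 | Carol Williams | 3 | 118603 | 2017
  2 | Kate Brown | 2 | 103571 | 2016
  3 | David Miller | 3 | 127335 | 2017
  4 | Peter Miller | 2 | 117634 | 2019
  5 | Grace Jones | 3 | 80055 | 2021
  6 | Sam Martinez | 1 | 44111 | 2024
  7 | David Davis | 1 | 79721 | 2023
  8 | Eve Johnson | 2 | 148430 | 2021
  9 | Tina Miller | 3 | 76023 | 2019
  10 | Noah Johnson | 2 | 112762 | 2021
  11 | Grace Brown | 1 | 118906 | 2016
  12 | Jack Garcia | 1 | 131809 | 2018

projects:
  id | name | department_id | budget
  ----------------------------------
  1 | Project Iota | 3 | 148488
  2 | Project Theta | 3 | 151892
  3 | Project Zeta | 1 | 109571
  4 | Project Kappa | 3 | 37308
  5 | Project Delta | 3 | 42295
SELECT p.name FROM departments p LEFT JOIN employees c ON c.department_id = p.id WHERE c.id IS NULL

Execution result:
(no rows)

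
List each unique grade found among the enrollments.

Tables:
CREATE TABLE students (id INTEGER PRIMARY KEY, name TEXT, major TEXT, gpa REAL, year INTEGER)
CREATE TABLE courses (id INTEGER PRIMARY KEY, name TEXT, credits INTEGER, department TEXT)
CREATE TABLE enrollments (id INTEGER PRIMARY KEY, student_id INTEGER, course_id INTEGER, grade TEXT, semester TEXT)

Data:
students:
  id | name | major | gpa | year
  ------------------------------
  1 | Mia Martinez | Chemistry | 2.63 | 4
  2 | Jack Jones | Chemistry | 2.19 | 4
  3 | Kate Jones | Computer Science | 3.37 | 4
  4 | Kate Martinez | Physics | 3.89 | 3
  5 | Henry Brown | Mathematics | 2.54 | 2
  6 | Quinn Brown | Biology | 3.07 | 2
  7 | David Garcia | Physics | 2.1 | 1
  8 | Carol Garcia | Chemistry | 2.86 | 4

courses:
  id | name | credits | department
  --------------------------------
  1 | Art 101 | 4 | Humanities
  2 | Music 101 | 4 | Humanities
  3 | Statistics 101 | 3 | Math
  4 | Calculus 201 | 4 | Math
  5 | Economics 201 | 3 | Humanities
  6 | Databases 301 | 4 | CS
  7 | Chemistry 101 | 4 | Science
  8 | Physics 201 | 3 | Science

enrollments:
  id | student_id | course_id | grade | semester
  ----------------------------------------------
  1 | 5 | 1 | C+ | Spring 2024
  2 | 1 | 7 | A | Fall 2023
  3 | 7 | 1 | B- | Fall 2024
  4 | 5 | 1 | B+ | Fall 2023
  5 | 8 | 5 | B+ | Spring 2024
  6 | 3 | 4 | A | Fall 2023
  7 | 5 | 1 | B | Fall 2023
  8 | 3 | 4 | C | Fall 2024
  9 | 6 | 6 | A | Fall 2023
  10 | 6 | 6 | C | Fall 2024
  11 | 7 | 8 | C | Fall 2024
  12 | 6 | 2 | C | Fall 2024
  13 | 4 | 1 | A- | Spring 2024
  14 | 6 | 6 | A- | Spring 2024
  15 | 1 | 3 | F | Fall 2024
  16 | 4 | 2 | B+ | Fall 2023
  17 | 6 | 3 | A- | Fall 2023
SELECT DISTINCT grade FROM enrollments

Execution result:
grade
C+
A
B-
B+
B
C
A-
F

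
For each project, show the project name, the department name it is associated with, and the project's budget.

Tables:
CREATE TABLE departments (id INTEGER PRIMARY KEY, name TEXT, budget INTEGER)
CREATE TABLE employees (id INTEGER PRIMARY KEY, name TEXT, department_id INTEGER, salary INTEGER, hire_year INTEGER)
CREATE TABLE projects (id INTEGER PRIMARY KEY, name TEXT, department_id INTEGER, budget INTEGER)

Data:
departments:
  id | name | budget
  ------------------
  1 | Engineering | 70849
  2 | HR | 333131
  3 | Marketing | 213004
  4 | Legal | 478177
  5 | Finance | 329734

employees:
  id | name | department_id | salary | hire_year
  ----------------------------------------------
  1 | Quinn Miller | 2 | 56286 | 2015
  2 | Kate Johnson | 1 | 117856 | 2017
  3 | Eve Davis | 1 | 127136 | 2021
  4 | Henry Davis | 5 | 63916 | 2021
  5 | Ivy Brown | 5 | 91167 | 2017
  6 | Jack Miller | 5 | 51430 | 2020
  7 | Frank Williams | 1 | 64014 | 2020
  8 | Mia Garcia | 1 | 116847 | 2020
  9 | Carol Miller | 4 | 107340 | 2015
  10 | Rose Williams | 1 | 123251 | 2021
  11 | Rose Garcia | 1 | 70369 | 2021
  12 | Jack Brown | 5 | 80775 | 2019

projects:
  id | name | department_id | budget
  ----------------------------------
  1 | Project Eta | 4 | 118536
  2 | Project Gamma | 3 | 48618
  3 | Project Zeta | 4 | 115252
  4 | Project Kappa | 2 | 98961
SELECT c.name, p.name AS department, c.budget FROM projects c JOIN departments p ON c.department_id = p.id

Execution result:
name | department | budget
Project Eta | Legal | 118536
Project Gamma | Marketing | 48618
Project Zeta | Legal | 115252
Project Kappa | HR | 98961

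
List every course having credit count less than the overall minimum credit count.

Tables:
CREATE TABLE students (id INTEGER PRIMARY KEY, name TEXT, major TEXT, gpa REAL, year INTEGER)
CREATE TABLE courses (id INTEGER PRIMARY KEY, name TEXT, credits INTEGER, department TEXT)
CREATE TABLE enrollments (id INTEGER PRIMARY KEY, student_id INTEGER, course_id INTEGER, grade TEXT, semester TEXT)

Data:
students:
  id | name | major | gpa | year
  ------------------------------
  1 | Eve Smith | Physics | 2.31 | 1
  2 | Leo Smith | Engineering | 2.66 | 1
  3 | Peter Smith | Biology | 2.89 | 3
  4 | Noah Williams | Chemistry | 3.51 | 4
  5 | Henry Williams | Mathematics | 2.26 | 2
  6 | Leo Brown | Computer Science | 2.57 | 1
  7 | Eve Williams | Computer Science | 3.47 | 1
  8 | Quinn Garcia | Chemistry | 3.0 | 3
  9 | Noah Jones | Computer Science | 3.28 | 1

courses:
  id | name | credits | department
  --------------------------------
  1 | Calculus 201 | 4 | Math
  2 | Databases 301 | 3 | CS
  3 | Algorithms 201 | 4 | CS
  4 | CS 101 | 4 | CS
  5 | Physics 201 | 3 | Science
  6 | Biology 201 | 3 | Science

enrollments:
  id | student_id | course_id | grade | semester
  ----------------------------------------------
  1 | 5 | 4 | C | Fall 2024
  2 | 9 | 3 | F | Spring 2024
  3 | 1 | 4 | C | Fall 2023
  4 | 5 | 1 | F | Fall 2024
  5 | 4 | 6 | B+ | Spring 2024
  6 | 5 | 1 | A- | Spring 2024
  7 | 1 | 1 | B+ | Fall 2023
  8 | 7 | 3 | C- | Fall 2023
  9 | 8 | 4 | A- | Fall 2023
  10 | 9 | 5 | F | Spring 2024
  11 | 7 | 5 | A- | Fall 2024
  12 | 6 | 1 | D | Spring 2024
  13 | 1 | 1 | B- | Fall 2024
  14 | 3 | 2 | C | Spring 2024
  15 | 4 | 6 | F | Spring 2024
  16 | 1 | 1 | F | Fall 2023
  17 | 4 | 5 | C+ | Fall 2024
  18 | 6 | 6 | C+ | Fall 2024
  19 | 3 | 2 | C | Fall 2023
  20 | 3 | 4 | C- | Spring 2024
SELECT name, credits FROM courses WHERE credits < (SELECT MIN(credits) FROM courses)

Execution result:
(no rows)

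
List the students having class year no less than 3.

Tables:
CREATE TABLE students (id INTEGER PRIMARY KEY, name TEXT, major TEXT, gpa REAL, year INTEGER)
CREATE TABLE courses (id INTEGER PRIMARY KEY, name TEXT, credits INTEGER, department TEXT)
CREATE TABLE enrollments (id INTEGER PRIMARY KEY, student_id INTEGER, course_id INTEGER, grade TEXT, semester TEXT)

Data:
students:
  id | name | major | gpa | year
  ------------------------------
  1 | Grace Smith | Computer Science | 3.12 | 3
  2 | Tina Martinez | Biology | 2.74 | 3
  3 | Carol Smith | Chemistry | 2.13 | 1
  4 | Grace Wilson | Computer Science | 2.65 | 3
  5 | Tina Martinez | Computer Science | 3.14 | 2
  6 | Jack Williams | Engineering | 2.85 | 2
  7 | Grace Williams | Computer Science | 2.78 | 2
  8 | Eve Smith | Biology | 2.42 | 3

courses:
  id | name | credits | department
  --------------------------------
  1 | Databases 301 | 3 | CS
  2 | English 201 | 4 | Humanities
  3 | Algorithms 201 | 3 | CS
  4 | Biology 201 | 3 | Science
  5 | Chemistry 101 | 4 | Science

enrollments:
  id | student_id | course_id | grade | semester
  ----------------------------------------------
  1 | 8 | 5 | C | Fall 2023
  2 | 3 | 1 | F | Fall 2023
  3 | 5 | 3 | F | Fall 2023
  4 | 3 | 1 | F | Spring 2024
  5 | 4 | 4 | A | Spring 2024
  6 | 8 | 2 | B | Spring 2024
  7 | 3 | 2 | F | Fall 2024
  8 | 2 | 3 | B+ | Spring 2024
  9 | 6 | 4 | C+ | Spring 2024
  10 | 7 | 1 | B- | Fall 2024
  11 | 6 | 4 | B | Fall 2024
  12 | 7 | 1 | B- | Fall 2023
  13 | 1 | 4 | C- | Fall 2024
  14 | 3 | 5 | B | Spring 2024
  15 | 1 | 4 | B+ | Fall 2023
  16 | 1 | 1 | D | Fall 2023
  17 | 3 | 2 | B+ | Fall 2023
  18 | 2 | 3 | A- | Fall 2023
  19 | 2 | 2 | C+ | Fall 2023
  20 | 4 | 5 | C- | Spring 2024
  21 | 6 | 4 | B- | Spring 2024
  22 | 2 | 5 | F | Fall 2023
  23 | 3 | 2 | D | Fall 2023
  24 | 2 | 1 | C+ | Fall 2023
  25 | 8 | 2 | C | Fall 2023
SELECT name, year FROM students WHERE year >= 3

Execution result:
name | year
Grace Smith | 3
Tina Martinez | 3
Grace Wilson | 3
Eve Smith | 3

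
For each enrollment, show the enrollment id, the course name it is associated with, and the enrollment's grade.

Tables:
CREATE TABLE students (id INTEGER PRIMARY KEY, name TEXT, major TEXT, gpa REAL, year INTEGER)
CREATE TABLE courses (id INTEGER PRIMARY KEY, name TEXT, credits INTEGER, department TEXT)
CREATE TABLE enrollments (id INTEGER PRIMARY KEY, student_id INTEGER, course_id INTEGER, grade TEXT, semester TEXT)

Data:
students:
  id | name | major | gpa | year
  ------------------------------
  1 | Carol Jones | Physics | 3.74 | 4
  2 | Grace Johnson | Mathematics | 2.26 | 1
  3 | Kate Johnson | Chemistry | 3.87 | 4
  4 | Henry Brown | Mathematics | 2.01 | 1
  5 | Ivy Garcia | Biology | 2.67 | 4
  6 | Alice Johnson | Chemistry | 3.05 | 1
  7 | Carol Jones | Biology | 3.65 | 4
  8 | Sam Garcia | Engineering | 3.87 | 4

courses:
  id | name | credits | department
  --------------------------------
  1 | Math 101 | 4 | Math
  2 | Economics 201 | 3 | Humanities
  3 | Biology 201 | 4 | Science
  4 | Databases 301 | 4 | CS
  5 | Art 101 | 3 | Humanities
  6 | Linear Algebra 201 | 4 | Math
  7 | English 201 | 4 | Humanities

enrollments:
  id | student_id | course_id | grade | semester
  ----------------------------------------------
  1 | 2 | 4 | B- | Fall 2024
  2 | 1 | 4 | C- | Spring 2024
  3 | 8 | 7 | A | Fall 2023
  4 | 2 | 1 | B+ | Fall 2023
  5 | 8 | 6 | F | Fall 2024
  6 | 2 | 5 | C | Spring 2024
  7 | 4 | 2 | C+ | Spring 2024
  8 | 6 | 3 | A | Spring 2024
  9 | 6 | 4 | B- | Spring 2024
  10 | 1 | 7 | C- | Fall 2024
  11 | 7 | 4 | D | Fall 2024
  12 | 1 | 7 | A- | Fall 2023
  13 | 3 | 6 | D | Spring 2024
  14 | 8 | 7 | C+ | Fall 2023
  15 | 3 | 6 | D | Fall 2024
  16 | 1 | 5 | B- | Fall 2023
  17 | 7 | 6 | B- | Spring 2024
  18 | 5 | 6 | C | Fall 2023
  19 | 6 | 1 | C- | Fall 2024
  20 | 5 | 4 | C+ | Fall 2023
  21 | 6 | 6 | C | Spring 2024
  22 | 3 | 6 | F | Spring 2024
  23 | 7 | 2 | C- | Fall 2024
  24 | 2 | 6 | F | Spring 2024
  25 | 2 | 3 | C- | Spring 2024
SELECT c.id, p.name AS course, c.grade FROM enrollments c JOIN courses p ON c.course_id = p.id

Execution result:
id | course | grade
1 | Databases 301 | B-
2 | Databases 301 | C-
3 | English 201 | A
4 | Math 101 | B+
5 | Linear Algebra 201 | F
6 | Art 101 | C
7 | Economics 201 | C+
8 | Biology 201 | A
9 | Databases 301 | B-
10 | English 201 | C-
11 | Databases 301 | D
12 | English 201 | A-
13 | Linear Algebra 201 | D
14 | English 201 | C+
15 | Linear Algebra 201 | D
16 | Art 101 | B-
17 | Linear Algebra 201 | B-
18 | Linear Algebra 201 | C
19 | Math 101 | C-
20 | Databases 301 | C+
21 | Linear Algebra 201 | C
22 | Linear Algebra 201 | F
23 | Economics 201 | C-
24 | Linear Algebra 201 | F
25 | Biology 201 | C-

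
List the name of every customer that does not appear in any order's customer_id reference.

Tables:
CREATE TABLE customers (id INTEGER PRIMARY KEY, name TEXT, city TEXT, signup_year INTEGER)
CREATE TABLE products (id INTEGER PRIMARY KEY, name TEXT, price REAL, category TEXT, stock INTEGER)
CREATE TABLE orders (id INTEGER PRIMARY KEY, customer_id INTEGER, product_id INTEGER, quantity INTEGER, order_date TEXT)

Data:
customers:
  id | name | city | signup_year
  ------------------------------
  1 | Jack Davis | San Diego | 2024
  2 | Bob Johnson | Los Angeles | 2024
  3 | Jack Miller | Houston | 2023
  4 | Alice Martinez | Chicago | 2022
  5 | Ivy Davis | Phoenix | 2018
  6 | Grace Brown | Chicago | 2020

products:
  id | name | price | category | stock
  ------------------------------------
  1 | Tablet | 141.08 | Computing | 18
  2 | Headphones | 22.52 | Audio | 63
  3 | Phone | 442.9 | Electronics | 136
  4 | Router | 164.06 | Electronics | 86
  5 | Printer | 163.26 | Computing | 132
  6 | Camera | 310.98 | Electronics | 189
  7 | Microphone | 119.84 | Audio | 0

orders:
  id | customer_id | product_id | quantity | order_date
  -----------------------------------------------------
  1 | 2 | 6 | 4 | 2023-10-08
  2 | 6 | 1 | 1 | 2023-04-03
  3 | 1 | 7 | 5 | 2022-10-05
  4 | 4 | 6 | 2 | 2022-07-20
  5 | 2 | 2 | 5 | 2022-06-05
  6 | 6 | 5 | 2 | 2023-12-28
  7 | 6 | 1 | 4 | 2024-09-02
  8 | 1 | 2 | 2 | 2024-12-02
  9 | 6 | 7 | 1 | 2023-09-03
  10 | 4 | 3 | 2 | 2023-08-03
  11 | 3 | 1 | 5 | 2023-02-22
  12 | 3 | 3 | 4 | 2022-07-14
SELECT p.name FROM customers p LEFT JOIN orders c ON c.customer_id = p.id WHERE c.id IS NULL

Execution result:
Ivy Davis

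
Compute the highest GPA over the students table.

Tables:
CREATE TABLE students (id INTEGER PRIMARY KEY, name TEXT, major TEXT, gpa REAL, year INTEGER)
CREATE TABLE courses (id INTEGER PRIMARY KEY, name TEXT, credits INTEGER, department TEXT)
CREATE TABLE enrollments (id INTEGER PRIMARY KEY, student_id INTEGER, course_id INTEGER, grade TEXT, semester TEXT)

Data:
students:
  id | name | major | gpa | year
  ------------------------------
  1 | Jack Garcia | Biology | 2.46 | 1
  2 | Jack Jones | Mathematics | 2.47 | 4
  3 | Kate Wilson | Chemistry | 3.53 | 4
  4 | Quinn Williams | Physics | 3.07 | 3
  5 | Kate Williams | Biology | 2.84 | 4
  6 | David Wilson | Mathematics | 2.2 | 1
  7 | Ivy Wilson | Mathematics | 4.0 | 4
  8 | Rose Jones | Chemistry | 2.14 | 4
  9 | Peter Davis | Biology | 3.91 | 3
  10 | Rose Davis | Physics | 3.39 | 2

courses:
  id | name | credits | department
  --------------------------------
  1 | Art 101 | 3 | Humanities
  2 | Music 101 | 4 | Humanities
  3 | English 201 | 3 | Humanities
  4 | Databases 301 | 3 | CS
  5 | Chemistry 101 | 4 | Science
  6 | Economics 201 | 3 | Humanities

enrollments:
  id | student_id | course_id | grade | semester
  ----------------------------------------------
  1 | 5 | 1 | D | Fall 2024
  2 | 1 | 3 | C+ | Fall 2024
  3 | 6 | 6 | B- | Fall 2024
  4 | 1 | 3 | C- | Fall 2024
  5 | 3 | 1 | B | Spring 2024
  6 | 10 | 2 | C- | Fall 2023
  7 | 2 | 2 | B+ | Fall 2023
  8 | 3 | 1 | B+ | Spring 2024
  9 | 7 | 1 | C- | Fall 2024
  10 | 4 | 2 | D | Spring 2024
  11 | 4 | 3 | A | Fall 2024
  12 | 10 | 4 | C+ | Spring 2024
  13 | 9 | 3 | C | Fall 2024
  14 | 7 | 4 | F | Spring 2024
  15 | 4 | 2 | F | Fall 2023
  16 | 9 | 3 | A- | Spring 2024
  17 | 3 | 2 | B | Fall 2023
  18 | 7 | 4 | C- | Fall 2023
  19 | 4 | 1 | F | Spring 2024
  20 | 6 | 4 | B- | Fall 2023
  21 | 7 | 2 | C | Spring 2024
SELECT MAX(gpa) FROM students

Execution result:
4.00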